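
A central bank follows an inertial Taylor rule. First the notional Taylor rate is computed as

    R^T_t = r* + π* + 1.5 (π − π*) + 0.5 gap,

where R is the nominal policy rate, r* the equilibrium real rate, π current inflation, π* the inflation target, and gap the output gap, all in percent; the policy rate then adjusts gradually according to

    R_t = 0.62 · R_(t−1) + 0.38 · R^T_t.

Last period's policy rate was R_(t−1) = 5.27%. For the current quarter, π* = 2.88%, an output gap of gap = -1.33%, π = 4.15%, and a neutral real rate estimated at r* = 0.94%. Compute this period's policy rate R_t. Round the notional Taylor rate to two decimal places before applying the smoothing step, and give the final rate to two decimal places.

5.19%

R^T_t = 0.94 + 2.88 + 1.5 × (4.15 − 2.88) + 0.5 × (-1.33)
   = 0.94 + 2.88 + 1.905 − 0.665 = 5.06
R_t = 0.62 × 5.27 + 0.38 × 5.06 = 3.2674 + 1.9228 = 5.19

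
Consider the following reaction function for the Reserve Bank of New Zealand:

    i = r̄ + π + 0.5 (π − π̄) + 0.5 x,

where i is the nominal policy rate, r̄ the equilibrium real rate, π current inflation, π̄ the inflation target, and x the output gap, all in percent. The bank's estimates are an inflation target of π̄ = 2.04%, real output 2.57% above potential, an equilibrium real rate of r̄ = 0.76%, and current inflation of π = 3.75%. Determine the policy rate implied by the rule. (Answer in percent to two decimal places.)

Output 2.57% above potential → x = 2.57.
i = 0.76 + 3.75 + 0.5 × (3.75 − 2.04) + 0.5 × 2.57
   = 0.76 + 3.75 + 0.855 + 1.285 = 6.65

6.65%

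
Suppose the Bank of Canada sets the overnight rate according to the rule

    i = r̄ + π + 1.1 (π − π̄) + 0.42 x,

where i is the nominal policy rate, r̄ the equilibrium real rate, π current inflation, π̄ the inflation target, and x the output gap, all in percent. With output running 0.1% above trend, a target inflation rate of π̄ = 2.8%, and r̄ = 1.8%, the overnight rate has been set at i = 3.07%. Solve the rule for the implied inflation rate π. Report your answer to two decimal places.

2.05%

Output 0.1% above potential → x = 0.1.
Collecting π: i = r̄ + (1 + 1.1) π − 1.1 π̄ + 0.42 x
2.1 π = 3.07 − 1.8 + 1.1 × 2.8 − 0.42 × 0.1 = 4.308
π = 4.308 / 2.1 = 2.05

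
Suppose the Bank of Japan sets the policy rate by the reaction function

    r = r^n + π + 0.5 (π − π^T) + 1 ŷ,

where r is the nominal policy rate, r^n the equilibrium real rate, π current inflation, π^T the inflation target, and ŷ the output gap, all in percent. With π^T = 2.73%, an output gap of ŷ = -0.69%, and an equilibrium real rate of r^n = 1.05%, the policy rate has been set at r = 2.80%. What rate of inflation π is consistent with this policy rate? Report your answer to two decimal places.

2.54%

Collecting π: r = r^n + (1 + 0.5) π − 0.5 π^T + 1 ŷ
1.5 π = 2.80 − 1.05 + 0.5 × 2.73 − 1 × (-0.69) = 3.805
π = 3.805 / 1.5 = 2.54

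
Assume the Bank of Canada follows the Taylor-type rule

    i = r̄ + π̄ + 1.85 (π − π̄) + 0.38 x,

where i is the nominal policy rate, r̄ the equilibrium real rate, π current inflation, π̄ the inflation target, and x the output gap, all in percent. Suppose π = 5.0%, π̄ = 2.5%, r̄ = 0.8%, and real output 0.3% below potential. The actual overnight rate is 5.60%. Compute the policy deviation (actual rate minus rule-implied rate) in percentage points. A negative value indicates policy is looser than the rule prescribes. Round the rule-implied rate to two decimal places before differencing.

-2.21 pp

Output 0.3% below potential → x = -0.3.
i = 0.8 + 2.5 + 1.85 × (5.0 − 2.5) + 0.38 × (-0.3)
   = 0.8 + 2.5 + 4.625 − 0.114 = 7.81
Deviation = 5.60 − 7.81 = -2.21 pp.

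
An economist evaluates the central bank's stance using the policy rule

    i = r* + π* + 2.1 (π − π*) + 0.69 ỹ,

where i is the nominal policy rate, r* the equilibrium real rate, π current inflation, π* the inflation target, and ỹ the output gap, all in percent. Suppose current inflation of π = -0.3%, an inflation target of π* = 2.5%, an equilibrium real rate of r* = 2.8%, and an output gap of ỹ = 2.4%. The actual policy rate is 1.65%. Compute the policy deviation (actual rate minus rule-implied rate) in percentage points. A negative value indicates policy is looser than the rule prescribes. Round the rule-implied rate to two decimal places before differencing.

i = 2.8 + 2.5 + 2.1 × (-0.3 − 2.5) + 0.69 × 2.4
   = 2.8 + 2.5 − 5.88 + 1.656 = 1.08
Deviation = 1.65 − 1.08 = 0.57 pp.

0.57 pp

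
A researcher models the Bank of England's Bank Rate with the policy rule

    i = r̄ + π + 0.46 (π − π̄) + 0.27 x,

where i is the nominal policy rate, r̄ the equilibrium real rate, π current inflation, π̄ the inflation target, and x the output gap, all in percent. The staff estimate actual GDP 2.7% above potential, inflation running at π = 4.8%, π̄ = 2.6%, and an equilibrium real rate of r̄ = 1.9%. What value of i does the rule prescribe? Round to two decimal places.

Output 2.7% above potential → x = 2.7.
i = 1.9 + 4.8 + 0.46 × (4.8 − 2.6) + 0.27 × 2.7
   = 1.9 + 4.8 + 1.012 + 0.729 = 8.44

8.44%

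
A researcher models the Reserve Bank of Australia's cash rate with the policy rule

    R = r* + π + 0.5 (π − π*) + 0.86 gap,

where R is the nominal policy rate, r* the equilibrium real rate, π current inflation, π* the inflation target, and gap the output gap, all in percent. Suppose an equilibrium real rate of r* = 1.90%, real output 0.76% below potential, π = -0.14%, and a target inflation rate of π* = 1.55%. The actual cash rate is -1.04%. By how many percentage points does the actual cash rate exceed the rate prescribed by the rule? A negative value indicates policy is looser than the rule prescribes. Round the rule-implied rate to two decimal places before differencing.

Output 0.76% below potential → gap = -0.76.
R = 1.90 + (-0.14) + 0.5 × (-0.14 − 1.55) + 0.86 × (-0.76)
   = 1.90 − 0.14 − 0.845 − 0.6536 = 0.26
Deviation = -1.04 − 0.26 = -1.30 pp.

-1.30 pp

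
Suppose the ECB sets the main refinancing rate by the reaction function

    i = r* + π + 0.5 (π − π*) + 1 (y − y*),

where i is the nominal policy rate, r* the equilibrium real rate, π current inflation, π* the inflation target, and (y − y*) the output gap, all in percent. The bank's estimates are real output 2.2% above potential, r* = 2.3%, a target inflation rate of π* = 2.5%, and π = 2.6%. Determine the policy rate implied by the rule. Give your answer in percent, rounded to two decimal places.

7.15%

Output 2.2% above potential → (y − y*) = 2.2.
i = 2.3 + 2.6 + 0.5 × (2.6 − 2.5) + 1 × 2.2
   = 2.3 + 2.6 + 0.05 + 2.2 = 7.15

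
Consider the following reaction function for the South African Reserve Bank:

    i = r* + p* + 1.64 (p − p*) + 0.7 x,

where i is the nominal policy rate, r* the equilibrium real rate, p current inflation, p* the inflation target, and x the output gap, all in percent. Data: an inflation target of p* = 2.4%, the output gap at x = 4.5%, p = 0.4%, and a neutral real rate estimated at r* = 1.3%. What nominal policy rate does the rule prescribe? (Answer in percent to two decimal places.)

i = 1.3 + 2.4 + 1.64 × (0.4 − 2.4) + 0.7 × 4.5
   = 1.3 + 2.4 − 3.28 + 3.15 = 3.57

3.57%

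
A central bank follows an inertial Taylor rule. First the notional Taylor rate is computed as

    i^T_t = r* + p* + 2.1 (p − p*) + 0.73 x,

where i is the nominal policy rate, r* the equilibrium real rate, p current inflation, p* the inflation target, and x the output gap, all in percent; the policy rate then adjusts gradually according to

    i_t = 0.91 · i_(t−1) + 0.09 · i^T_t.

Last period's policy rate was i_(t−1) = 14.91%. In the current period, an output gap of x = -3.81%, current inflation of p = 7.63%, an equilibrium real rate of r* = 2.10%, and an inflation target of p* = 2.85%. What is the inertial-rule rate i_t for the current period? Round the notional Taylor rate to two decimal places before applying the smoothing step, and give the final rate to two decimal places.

14.67%

i^T_t = 2.10 + 2.85 + 2.1 × (7.63 − 2.85) + 0.73 × (-3.81)
   = 2.10 + 2.85 + 10.038 − 2.7813 = 12.21
i_t = 0.91 × 14.91 + 0.09 × 12.21 = 13.5681 + 1.0989 = 14.67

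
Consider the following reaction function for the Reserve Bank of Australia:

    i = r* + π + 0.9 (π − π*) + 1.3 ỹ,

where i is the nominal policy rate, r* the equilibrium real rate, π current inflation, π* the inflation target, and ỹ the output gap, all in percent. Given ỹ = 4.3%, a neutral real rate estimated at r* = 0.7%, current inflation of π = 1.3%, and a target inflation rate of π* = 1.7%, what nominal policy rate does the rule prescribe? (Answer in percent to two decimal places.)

i = 0.7 + 1.3 + 0.9 × (1.3 − 1.7) + 1.3 × 4.3
   = 0.7 + 1.3 − 0.36 + 5.59 = 7.23

7.23%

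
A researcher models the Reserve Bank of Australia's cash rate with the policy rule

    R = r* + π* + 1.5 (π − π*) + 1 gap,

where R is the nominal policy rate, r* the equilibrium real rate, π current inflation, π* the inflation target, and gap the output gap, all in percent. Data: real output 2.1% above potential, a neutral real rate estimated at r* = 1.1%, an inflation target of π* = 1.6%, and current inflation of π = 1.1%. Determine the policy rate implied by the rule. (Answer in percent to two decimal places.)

Output 2.1% above potential → gap = 2.1.
R = 1.1 + 1.6 + 1.5 × (1.1 − 1.6) + 1 × 2.1
   = 1.1 + 1.6 − 0.75 + 2.1 = 4.05

4.05%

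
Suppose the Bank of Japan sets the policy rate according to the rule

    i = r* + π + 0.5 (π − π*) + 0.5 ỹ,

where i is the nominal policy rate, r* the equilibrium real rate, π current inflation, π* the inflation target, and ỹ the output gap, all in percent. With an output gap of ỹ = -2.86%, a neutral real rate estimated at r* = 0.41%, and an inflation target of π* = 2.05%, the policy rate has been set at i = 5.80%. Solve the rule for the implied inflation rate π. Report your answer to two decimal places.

Collecting π: i = r* + (1 + 0.5) π − 0.5 π* + 0.5 ỹ
1.5 π = 5.80 − 0.41 + 0.5 × 2.05 − 0.5 × (-2.86) = 7.845
π = 7.845 / 1.5 = 5.23

5.23%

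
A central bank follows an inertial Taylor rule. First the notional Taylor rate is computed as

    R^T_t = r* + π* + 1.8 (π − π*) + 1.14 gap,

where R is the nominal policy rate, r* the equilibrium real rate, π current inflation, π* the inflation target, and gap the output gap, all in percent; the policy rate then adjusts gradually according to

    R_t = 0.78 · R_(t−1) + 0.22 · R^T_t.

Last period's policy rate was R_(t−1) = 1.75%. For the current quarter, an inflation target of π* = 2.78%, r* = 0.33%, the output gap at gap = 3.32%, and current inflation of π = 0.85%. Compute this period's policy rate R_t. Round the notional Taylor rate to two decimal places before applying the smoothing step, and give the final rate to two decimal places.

R^T_t = 0.33 + 2.78 + 1.8 × (0.85 − 2.78) + 1.14 × 3.32
   = 0.33 + 2.78 − 3.474 + 3.7848 = 3.42
R_t = 0.78 × 1.75 + 0.22 × 3.42 = 1.365 + 0.7524 = 2.12

2.12%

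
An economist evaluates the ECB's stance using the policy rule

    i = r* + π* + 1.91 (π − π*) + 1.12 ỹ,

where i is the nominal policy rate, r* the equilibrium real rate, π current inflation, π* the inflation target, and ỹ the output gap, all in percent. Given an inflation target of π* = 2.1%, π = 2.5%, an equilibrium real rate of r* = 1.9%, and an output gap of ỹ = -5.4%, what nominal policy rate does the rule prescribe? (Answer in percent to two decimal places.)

i = 1.9 + 2.1 + 1.91 × (2.5 − 2.1) + 1.12 × (-5.4)
   = 1.9 + 2.1 + 0.764 − 6.048 = -1.28

-1.28%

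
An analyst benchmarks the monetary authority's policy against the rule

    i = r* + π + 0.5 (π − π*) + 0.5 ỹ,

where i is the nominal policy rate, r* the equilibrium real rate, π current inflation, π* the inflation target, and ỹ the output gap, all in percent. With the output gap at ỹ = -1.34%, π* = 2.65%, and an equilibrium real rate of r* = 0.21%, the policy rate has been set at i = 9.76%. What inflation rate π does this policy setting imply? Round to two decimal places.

7.70%

Collecting π: i = r* + (1 + 0.5) π − 0.5 π* + 0.5 ỹ
1.5 π = 9.76 − 0.21 + 0.5 × 2.65 − 0.5 × (-1.34) = 11.545
π = 11.545 / 1.5 = 7.70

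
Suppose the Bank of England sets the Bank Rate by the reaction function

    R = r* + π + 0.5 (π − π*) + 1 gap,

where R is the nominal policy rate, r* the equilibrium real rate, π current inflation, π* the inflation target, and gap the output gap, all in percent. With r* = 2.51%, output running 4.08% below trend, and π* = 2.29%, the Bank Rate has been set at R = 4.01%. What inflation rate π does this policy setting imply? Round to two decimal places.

4.48%

Output 4.08% below potential → gap = -4.08.
Collecting π: R = r* + (1 + 0.5) π − 0.5 π* + 1 gap
1.5 π = 4.01 − 2.51 + 0.5 × 2.29 − 1 × (-4.08) = 6.725
π = 6.725 / 1.5 = 4.48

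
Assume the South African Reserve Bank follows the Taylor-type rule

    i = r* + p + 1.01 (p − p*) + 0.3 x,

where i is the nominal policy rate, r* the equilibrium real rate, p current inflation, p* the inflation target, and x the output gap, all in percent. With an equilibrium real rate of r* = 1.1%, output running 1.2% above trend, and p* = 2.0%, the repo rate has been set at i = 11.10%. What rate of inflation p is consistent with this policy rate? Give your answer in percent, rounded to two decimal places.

Output 1.2% above potential → x = 1.2.
Collecting p: i = r* + (1 + 1.01) p − 1.01 p* + 0.3 x
2.01 p = 11.10 − 1.1 + 1.01 × 2.0 − 0.3 × 1.2 = 11.66
p = 11.66 / 2.01 = 5.80

5.80%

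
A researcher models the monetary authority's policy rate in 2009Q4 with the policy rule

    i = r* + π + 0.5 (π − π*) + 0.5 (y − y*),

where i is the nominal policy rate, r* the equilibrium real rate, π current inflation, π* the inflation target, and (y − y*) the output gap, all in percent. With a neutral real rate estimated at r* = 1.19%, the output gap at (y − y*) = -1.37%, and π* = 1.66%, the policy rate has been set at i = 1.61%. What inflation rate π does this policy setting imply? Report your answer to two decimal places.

Collecting π: i = r* + (1 + 0.5) π − 0.5 π* + 0.5 (y − y*)
1.5 π = 1.61 − 1.19 + 0.5 × 1.66 − 0.5 × (-1.37) = 1.935
π = 1.935 / 1.5 = 1.29

1.29%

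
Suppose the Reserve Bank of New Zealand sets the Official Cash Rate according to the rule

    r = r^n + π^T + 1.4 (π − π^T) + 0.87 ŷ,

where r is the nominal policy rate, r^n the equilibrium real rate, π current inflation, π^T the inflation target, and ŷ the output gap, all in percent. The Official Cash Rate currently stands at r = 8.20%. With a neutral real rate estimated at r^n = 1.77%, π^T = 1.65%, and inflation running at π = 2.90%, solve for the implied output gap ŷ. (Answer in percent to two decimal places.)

3.48%

0.87 ŷ = 8.20 − 1.77 − 1.65 − 1.4 × (2.90 − 1.65) = 3.03
ŷ = 3.03 / 0.87 = 3.48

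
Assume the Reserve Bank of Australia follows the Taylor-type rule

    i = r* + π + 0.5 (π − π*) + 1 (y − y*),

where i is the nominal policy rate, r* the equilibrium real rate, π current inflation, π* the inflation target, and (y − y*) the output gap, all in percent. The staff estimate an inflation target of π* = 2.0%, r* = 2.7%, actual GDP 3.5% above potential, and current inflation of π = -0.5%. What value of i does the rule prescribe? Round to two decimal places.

Output 3.5% above potential → (y − y*) = 3.5.
i = 2.7 + (-0.5) + 0.5 × (-0.5 − 2.0) + 1 × 3.5
   = 2.7 − 0.5 − 1.25 + 3.5 = 4.45

4.45%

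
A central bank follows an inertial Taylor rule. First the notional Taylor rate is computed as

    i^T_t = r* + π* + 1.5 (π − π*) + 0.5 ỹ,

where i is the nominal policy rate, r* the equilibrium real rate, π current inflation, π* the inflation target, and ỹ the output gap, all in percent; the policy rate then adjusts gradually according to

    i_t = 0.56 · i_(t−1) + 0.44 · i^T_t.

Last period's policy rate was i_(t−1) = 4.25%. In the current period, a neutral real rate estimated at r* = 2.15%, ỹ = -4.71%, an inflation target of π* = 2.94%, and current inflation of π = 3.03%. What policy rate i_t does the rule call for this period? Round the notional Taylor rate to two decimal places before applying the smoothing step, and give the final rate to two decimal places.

i^T_t = 2.15 + 2.94 + 1.5 × (3.03 − 2.94) + 0.5 × (-4.71)
   = 2.15 + 2.94 + 0.135 − 2.355 = 2.87
i_t = 0.56 × 4.25 + 0.44 × 2.87 = 2.38 + 1.2628 = 3.64

3.64%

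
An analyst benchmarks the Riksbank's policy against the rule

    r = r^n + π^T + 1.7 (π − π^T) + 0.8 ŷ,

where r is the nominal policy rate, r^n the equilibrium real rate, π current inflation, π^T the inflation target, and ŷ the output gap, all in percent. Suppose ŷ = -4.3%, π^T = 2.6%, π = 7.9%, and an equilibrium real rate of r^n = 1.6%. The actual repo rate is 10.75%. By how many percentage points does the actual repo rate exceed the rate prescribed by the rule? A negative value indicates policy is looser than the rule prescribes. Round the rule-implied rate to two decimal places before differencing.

0.98 pp

r = 1.6 + 2.6 + 1.7 × (7.9 − 2.6) + 0.8 × (-4.3)
   = 1.6 + 2.6 + 9.01 − 3.44 = 9.77
Deviation = 10.75 − 9.77 = 0.98 pp.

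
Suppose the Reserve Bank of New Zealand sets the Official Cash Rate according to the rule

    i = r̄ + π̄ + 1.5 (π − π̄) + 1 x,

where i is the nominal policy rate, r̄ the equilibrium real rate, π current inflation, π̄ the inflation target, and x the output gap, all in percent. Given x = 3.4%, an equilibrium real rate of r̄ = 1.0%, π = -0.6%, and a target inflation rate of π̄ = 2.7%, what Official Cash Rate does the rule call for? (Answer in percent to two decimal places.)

2.15%

i = 1.0 + 2.7 + 1.5 × (-0.6 − 2.7) + 1 × 3.4
   = 1.0 + 2.7 − 4.95 + 3.4 = 2.15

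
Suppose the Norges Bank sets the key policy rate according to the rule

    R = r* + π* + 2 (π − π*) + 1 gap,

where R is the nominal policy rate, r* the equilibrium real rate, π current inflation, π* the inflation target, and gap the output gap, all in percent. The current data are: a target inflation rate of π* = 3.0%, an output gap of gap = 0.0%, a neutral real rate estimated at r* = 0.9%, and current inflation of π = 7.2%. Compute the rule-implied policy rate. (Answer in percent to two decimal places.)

R = 0.9 + 3.0 + 2 × (7.2 − 3.0) + 1 × 0.0
   = 0.9 + 3 + 8.4 + 0 = 12.30

12.30%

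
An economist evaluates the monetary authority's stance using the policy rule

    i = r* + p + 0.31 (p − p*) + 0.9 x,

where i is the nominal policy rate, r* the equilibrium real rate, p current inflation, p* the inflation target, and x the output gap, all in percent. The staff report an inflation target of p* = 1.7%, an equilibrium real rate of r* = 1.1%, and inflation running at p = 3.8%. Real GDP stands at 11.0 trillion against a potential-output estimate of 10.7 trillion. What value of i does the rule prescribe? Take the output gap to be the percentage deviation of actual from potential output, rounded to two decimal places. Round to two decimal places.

8.07%

Output gap = 100 × (11.0 − 10.7) / 10.7 = 2.80%.
i = 1.10 + 3.80 + 0.31 × (3.80 − 1.70) + 0.9 × 2.80
   = 1.10 + 3.8 + 0.651 + 2.52 = 8.07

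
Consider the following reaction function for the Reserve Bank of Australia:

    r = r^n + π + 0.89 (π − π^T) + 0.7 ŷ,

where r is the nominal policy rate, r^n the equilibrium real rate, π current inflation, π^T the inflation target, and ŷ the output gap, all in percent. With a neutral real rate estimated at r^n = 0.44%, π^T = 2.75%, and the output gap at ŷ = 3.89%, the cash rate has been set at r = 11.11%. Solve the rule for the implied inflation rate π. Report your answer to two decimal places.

Collecting π: r = r^n + (1 + 0.89) π − 0.89 π^T + 0.7 ŷ
1.89 π = 11.11 − 0.44 + 0.89 × 2.75 − 0.7 × 3.89 = 10.3945
π = 10.3945 / 1.89 = 5.50

5.50%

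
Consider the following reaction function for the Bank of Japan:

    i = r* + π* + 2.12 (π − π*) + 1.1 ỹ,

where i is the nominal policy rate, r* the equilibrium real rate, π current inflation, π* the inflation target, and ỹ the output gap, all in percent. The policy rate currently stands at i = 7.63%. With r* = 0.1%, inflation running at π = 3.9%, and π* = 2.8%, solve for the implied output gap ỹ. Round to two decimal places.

1.1 ỹ = 7.63 − 0.1 − 2.8 − 2.12 × (3.9 − 2.8) = 2.398
ỹ = 2.398 / 1.1 = 2.18

2.18%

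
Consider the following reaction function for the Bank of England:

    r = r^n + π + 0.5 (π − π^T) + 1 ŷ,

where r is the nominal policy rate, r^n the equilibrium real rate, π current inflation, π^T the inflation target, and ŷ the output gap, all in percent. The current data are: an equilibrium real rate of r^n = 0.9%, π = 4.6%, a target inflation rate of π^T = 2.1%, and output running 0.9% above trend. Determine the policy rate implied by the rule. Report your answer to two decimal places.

7.65%

Output 0.9% above potential → ŷ = 0.9.
r = 0.9 + 4.6 + 0.5 × (4.6 − 2.1) + 1 × 0.9
   = 0.9 + 4.6 + 1.25 + 0.9 = 7.65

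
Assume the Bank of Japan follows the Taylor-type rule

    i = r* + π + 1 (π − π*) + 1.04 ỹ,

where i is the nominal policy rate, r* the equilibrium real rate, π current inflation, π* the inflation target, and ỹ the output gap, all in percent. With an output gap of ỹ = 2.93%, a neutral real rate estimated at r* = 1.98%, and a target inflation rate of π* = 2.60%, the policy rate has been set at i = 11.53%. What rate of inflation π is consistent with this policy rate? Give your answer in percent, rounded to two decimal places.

4.55%

Collecting π: i = r* + (1 + 1) π − 1 π* + 1.04 ỹ
2 π = 11.53 − 1.98 + 1 × 2.60 − 1.04 × 2.93 = 9.1028
π = 9.1028 / 2 = 4.55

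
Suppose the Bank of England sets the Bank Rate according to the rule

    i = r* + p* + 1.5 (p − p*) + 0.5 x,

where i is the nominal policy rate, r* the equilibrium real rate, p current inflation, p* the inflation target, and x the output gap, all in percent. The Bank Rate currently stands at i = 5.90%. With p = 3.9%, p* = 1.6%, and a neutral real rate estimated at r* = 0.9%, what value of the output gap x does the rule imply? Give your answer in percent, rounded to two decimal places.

0.5 x = 5.90 − 0.9 − 1.6 − 1.5 × (3.9 − 1.6) = -0.05
x = -0.05 / 0.5 = -0.10

-0.10%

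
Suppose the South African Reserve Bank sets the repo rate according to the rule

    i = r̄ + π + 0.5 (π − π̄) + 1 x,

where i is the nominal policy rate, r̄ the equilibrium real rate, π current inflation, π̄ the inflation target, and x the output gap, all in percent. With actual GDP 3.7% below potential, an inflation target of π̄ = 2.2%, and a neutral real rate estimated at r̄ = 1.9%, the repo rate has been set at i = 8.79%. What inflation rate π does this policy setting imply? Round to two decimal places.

Output 3.7% below potential → x = -3.7.
Collecting π: i = r̄ + (1 + 0.5) π − 0.5 π̄ + 1 x
1.5 π = 8.79 − 1.9 + 0.5 × 2.2 − 1 × (-3.7) = 11.69
π = 11.69 / 1.5 = 7.79

7.79%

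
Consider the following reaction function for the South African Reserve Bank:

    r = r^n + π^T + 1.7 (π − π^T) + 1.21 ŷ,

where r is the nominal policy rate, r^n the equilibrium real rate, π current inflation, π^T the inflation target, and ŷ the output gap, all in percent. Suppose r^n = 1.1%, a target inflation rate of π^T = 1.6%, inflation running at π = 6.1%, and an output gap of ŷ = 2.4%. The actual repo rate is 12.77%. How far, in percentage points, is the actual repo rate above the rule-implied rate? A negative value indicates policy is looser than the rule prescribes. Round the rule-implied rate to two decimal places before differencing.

-0.48 pp

r = 1.1 + 1.6 + 1.7 × (6.1 − 1.6) + 1.21 × 2.4
   = 1.1 + 1.6 + 7.65 + 2.904 = 13.25
Deviation = 12.77 − 13.25 = -0.48 pp.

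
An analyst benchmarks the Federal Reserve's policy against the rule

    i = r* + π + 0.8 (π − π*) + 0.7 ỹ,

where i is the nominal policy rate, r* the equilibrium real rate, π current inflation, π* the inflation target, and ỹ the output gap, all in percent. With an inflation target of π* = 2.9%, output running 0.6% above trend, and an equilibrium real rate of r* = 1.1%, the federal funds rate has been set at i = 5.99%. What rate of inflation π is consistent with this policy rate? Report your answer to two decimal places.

3.77%

Output 0.6% above potential → ỹ = 0.6.
Collecting π: i = r* + (1 + 0.8) π − 0.8 π* + 0.7 ỹ
1.8 π = 5.99 − 1.1 + 0.8 × 2.9 − 0.7 × 0.6 = 6.79
π = 6.79 / 1.8 = 3.77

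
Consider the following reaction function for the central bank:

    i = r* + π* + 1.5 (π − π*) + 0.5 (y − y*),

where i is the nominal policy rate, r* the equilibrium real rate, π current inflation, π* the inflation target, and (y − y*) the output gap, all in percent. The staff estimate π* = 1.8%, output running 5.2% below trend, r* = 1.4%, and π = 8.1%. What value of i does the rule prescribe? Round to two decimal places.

10.05%

Output 5.2% below potential → (y − y*) = -5.2.
i = 1.4 + 1.8 + 1.5 × (8.1 − 1.8) + 0.5 × (-5.2)
   = 1.4 + 1.8 + 9.45 − 2.6 = 10.05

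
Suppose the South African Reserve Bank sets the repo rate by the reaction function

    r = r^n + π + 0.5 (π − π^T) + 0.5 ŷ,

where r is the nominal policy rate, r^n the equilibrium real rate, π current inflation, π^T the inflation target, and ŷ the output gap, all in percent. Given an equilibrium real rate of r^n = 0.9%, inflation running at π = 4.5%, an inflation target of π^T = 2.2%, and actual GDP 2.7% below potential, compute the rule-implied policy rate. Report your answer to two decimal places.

Output 2.7% below potential → ŷ = -2.7.
r = 0.9 + 4.5 + 0.5 × (4.5 − 2.2) + 0.5 × (-2.7)
   = 0.9 + 4.5 + 1.15 − 1.35 = 5.20

5.20%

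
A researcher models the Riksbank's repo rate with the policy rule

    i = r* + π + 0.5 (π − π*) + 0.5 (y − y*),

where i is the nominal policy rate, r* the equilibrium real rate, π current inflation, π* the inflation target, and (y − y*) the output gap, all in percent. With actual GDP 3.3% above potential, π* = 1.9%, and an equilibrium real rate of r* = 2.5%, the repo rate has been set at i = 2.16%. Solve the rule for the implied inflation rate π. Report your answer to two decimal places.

-0.69%

Output 3.3% above potential → (y − y*) = 3.3.
Collecting π: i = r* + (1 + 0.5) π − 0.5 π* + 0.5 (y − y*)
1.5 π = 2.16 − 2.5 + 0.5 × 1.9 − 0.5 × 3.3 = -1.04
π = -1.04 / 1.5 = -0.69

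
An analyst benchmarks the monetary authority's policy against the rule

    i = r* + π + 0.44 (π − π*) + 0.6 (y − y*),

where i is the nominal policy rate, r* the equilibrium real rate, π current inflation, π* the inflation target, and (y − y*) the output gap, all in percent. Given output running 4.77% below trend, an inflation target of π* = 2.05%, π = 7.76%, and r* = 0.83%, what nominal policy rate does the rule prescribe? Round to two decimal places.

8.24%

Output 4.77% below potential → (y − y*) = -4.77.
i = 0.83 + 7.76 + 0.44 × (7.76 − 2.05) + 0.6 × (-4.77)
   = 0.83 + 7.76 + 2.5124 − 2.862 = 8.24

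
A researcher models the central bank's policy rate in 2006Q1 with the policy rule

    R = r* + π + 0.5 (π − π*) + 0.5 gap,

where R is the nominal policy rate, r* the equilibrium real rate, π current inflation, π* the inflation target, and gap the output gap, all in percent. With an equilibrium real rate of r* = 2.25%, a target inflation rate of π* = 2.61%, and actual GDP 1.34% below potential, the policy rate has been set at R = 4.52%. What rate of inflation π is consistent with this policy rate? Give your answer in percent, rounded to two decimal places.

Output 1.34% below potential → gap = -1.34.
Collecting π: R = r* + (1 + 0.5) π − 0.5 π* + 0.5 gap
1.5 π = 4.52 − 2.25 + 0.5 × 2.61 − 0.5 × (-1.34) = 4.245
π = 4.245 / 1.5 = 2.83

2.83%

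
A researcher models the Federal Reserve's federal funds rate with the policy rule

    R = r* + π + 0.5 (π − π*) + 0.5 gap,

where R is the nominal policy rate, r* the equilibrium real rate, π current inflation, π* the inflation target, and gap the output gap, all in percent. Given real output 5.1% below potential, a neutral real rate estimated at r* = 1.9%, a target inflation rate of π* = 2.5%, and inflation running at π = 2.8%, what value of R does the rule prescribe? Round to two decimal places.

2.30%

Output 5.1% below potential → gap = -5.1.
R = 1.9 + 2.8 + 0.5 × (2.8 − 2.5) + 0.5 × (-5.1)
   = 1.9 + 2.8 + 0.15 − 2.55 = 2.30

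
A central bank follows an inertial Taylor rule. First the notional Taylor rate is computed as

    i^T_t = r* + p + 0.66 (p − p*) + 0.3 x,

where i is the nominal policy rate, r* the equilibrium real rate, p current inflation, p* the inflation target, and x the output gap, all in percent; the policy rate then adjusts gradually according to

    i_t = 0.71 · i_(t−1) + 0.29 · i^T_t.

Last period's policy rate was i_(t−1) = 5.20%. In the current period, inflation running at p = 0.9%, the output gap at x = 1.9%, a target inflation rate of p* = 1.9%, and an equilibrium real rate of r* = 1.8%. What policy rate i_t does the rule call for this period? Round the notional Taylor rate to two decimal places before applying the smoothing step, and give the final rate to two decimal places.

i^T_t = 1.8 + 0.9 + 0.66 × (0.9 − 1.9) + 0.3 × 1.9
   = 1.8 + 0.9 − 0.66 + 0.57 = 2.61
i_t = 0.71 × 5.20 + 0.29 × 2.61 = 3.692 + 0.7569 = 4.45

4.45%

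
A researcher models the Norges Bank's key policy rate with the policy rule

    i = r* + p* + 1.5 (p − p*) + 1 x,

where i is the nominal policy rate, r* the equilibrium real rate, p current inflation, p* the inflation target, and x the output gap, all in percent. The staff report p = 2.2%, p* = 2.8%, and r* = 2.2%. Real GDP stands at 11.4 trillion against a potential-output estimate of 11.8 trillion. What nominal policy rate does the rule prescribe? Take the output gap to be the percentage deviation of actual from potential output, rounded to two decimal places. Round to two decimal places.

Output gap = 100 × (11.4 − 11.8) / 11.8 = -3.39%.
i = 2.20 + 2.80 + 1.5 × (2.20 − 2.80) + 1 × (-3.39)
   = 2.20 + 2.8 − 0.9 − 3.39 = 0.71

0.71%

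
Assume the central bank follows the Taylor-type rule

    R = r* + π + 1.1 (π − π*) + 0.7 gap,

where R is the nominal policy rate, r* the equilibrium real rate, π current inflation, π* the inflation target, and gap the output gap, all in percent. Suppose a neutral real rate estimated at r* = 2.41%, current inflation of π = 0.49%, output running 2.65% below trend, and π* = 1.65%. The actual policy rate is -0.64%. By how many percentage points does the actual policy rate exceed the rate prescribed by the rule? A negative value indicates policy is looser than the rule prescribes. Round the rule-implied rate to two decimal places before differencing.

Output 2.65% below potential → gap = -2.65.
R = 2.41 + 0.49 + 1.1 × (0.49 − 1.65) + 0.7 × (-2.65)
   = 2.41 + 0.49 − 1.276 − 1.855 = -0.23
Deviation = -0.64 − (-0.23) = -0.41 pp.

-0.41 pp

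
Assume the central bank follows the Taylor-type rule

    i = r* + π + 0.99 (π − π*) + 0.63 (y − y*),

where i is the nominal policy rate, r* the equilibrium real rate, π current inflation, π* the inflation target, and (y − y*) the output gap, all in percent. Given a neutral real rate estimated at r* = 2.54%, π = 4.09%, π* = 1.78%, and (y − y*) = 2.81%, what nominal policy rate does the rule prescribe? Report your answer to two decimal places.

i = 2.54 + 4.09 + 0.99 × (4.09 − 1.78) + 0.63 × 2.81
   = 2.54 + 4.09 + 2.2869 + 1.7703 = 10.69

10.69%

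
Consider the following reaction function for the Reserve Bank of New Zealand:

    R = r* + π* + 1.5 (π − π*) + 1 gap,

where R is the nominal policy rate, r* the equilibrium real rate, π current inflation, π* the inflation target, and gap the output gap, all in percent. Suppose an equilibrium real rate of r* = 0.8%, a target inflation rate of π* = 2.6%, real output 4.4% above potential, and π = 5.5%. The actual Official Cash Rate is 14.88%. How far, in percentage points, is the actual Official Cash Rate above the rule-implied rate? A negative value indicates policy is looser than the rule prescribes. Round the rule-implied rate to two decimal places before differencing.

2.73 pp

Output 4.4% above potential → gap = 4.4.
R = 0.8 + 2.6 + 1.5 × (5.5 − 2.6) + 1 × 4.4
   = 0.8 + 2.6 + 4.35 + 4.4 = 12.15
Deviation = 14.88 − 12.15 = 2.73 pp.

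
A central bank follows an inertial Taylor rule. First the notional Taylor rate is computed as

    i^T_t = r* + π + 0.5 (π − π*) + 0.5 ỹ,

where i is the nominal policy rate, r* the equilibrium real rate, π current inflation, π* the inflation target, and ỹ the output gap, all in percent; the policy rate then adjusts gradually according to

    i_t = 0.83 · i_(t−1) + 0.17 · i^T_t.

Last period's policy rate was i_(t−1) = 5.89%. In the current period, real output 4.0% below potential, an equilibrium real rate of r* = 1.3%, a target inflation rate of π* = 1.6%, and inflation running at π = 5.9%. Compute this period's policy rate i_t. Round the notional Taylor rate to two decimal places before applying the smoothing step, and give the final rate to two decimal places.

Output 4.0% below potential → ỹ = -4.0.
i^T_t = 1.3 + 5.9 + 0.5 × (5.9 − 1.6) + 0.5 × (-4.0)
   = 1.3 + 5.9 + 2.15 − 2 = 7.35
i_t = 0.83 × 5.89 + 0.17 × 7.35 = 4.8887 + 1.2495 = 6.14

6.14%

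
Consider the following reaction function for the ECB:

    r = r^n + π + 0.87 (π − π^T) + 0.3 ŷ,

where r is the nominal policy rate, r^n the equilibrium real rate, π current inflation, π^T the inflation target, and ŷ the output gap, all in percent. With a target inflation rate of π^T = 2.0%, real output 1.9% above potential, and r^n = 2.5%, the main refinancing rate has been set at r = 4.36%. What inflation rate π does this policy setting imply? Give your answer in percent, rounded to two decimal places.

1.62%

Output 1.9% above potential → ŷ = 1.9.
Collecting π: r = r^n + (1 + 0.87) π − 0.87 π^T + 0.3 ŷ
1.87 π = 4.36 − 2.5 + 0.87 × 2.0 − 0.3 × 1.9 = 3.03
π = 3.03 / 1.87 = 1.62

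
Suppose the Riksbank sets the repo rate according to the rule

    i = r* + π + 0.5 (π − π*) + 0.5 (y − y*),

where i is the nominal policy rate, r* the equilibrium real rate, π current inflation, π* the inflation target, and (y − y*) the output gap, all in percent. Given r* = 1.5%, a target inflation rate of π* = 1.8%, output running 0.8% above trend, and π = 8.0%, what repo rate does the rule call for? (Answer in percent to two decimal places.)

Output 0.8% above potential → (y − y*) = 0.8.
i = 1.5 + 8.0 + 0.5 × (8.0 − 1.8) + 0.5 × 0.8
   = 1.5 + 8 + 3.1 + 0.4 = 13.00

13.00%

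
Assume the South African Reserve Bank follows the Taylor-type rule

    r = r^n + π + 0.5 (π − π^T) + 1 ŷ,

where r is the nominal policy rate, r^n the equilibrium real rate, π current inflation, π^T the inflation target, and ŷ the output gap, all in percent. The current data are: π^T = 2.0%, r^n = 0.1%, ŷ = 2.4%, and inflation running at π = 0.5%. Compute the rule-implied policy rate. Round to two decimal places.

2.25%

r = 0.1 + 0.5 + 0.5 × (0.5 − 2.0) + 1 × 2.4
   = 0.1 + 0.5 − 0.75 + 2.4 = 2.25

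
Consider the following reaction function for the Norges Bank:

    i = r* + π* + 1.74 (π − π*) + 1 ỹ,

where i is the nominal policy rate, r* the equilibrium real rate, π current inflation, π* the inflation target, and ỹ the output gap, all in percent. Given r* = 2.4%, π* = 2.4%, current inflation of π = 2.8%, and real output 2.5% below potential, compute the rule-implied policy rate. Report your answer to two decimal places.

Output 2.5% below potential → ỹ = -2.5.
i = 2.4 + 2.4 + 1.74 × (2.8 − 2.4) + 1 × (-2.5)
   = 2.4 + 2.4 + 0.696 − 2.5 = 3.00

3.00%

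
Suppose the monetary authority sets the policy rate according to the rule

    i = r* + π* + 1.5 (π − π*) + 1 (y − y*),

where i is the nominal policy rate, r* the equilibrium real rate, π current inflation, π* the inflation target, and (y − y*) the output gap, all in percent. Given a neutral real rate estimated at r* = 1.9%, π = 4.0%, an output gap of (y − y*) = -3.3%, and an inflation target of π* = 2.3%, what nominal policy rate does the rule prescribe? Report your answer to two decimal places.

3.45%

i = 1.9 + 2.3 + 1.5 × (4.0 − 2.3) + 1 × (-3.3)
   = 1.9 + 2.3 + 2.55 − 3.3 = 3.45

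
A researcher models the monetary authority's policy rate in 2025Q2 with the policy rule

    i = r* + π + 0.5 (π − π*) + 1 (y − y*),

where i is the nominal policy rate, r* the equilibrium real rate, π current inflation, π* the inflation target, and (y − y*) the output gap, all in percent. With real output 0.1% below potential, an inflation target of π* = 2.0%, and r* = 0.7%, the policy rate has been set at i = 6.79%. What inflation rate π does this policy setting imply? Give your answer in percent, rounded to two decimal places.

4.79%

Output 0.1% below potential → (y − y*) = -0.1.
Collecting π: i = r* + (1 + 0.5) π − 0.5 π* + 1 (y − y*)
1.5 π = 6.79 − 0.7 + 0.5 × 2.0 − 1 × (-0.1) = 7.19
π = 7.19 / 1.5 = 4.79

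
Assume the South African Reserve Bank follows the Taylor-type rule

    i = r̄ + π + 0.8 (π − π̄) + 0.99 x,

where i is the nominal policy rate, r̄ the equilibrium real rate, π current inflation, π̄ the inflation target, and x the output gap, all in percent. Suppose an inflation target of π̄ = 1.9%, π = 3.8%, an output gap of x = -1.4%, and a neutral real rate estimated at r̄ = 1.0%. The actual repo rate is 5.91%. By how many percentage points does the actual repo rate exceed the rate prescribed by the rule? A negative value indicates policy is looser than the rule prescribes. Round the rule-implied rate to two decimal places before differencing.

i = 1.0 + 3.8 + 0.8 × (3.8 − 1.9) + 0.99 × (-1.4)
   = 1.0 + 3.8 + 1.52 − 1.386 = 4.93
Deviation = 5.91 − 4.93 = 0.98 pp.

0.98 pp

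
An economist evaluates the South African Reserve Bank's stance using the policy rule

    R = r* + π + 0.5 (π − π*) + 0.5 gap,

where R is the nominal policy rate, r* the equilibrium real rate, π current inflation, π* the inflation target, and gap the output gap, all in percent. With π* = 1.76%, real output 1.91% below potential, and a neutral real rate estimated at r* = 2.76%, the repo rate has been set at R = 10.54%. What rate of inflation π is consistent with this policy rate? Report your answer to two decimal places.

6.41%

Output 1.91% below potential → gap = -1.91.
Collecting π: R = r* + (1 + 0.5) π − 0.5 π* + 0.5 gap
1.5 π = 10.54 − 2.76 + 0.5 × 1.76 − 0.5 × (-1.91) = 9.615
π = 9.615 / 1.5 = 6.41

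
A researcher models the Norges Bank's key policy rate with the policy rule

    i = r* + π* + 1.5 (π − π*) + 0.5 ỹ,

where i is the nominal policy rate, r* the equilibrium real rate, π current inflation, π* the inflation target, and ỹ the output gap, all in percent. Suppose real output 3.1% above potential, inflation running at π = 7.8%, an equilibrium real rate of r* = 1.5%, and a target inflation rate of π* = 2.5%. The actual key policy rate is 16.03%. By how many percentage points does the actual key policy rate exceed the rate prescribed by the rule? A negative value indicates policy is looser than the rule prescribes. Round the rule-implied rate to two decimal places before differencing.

Output 3.1% above potential → ỹ = 3.1.
i = 1.5 + 2.5 + 1.5 × (7.8 − 2.5) + 0.5 × 3.1
   = 1.5 + 2.5 + 7.95 + 1.55 = 13.50
Deviation = 16.03 − 13.50 = 2.53 pp.

2.53 pp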